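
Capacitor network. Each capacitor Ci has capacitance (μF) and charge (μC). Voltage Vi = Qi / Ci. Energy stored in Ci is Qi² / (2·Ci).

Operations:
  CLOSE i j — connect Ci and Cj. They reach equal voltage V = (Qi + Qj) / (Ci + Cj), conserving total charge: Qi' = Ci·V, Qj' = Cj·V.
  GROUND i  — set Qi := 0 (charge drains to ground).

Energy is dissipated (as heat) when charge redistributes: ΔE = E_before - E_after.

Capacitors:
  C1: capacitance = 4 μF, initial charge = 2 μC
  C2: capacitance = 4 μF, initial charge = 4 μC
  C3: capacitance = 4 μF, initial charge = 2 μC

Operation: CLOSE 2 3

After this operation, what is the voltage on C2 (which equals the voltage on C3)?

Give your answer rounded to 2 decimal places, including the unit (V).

Initial: C1(4μF, Q=2μC, V=0.50V), C2(4μF, Q=4μC, V=1.00V), C3(4μF, Q=2μC, V=0.50V)
Op 1: CLOSE 2-3: Q_total=6.00, C_total=8.00, V=0.75; Q2=3.00, Q3=3.00; dissipated=0.250

Answer: 0.75 V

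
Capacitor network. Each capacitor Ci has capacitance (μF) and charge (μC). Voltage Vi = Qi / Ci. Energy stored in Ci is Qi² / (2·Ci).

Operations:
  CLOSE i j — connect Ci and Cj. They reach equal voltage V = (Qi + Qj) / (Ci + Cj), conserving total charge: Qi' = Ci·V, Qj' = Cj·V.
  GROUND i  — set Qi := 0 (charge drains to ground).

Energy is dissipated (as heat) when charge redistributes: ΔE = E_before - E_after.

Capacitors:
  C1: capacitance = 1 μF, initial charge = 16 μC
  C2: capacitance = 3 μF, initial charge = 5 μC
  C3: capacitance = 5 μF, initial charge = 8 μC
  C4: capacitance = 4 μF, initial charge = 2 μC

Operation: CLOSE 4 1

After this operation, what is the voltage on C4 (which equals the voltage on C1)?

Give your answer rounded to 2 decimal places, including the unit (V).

Answer: 3.60 V

Derivation:
Initial: C1(1μF, Q=16μC, V=16.00V), C2(3μF, Q=5μC, V=1.67V), C3(5μF, Q=8μC, V=1.60V), C4(4μF, Q=2μC, V=0.50V)
Op 1: CLOSE 4-1: Q_total=18.00, C_total=5.00, V=3.60; Q4=14.40, Q1=3.60; dissipated=96.100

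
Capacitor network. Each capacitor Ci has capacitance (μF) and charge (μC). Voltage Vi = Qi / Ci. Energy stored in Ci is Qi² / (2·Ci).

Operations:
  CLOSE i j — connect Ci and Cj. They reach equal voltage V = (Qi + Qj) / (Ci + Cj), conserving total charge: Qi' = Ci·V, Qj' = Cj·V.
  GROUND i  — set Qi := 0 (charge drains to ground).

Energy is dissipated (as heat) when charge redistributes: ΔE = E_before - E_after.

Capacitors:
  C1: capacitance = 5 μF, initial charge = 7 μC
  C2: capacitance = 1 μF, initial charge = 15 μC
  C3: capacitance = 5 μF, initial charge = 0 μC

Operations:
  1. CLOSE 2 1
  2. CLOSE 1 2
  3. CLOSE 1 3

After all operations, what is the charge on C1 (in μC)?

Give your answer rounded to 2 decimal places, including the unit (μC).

Initial: C1(5μF, Q=7μC, V=1.40V), C2(1μF, Q=15μC, V=15.00V), C3(5μF, Q=0μC, V=0.00V)
Op 1: CLOSE 2-1: Q_total=22.00, C_total=6.00, V=3.67; Q2=3.67, Q1=18.33; dissipated=77.067
Op 2: CLOSE 1-2: Q_total=22.00, C_total=6.00, V=3.67; Q1=18.33, Q2=3.67; dissipated=0.000
Op 3: CLOSE 1-3: Q_total=18.33, C_total=10.00, V=1.83; Q1=9.17, Q3=9.17; dissipated=16.806
Final charges: Q1=9.17, Q2=3.67, Q3=9.17

Answer: 9.17 μC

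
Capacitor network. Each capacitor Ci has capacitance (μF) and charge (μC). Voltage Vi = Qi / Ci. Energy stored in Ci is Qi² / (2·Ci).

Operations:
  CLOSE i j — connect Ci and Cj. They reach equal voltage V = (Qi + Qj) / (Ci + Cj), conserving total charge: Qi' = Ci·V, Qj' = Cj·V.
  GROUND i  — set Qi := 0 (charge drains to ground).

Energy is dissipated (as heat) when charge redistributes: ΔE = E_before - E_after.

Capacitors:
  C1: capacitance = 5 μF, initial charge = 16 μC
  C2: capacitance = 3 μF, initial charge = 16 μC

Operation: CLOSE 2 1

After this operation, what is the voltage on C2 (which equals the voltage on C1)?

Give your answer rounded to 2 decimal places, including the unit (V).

Initial: C1(5μF, Q=16μC, V=3.20V), C2(3μF, Q=16μC, V=5.33V)
Op 1: CLOSE 2-1: Q_total=32.00, C_total=8.00, V=4.00; Q2=12.00, Q1=20.00; dissipated=4.267

Answer: 4.00 V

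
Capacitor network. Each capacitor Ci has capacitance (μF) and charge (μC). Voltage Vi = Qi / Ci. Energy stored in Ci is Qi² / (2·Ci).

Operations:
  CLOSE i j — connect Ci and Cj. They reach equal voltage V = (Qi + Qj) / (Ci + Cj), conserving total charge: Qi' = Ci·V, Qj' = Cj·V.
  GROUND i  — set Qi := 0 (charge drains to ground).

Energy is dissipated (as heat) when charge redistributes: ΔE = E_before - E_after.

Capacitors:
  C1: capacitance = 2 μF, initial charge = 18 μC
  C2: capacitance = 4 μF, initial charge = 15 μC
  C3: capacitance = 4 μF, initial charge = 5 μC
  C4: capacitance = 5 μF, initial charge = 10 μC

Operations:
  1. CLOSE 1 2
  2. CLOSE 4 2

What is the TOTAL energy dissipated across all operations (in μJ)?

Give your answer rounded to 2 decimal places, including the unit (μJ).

Answer: 31.99 μJ

Derivation:
Initial: C1(2μF, Q=18μC, V=9.00V), C2(4μF, Q=15μC, V=3.75V), C3(4μF, Q=5μC, V=1.25V), C4(5μF, Q=10μC, V=2.00V)
Op 1: CLOSE 1-2: Q_total=33.00, C_total=6.00, V=5.50; Q1=11.00, Q2=22.00; dissipated=18.375
Op 2: CLOSE 4-2: Q_total=32.00, C_total=9.00, V=3.56; Q4=17.78, Q2=14.22; dissipated=13.611
Total dissipated: 31.986 μJ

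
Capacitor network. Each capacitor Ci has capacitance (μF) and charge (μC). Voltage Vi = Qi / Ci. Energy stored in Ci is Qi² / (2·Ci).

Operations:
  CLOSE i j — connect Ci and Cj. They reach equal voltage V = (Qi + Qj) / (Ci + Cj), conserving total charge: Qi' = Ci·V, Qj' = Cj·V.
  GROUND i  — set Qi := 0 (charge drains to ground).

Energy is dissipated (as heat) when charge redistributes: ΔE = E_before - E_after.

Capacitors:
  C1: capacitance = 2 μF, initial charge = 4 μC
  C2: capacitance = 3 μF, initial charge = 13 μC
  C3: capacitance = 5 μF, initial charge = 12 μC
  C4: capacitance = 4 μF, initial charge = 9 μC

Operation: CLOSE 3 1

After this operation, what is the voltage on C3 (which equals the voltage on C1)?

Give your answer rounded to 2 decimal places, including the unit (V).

Answer: 2.29 V

Derivation:
Initial: C1(2μF, Q=4μC, V=2.00V), C2(3μF, Q=13μC, V=4.33V), C3(5μF, Q=12μC, V=2.40V), C4(4μF, Q=9μC, V=2.25V)
Op 1: CLOSE 3-1: Q_total=16.00, C_total=7.00, V=2.29; Q3=11.43, Q1=4.57; dissipated=0.114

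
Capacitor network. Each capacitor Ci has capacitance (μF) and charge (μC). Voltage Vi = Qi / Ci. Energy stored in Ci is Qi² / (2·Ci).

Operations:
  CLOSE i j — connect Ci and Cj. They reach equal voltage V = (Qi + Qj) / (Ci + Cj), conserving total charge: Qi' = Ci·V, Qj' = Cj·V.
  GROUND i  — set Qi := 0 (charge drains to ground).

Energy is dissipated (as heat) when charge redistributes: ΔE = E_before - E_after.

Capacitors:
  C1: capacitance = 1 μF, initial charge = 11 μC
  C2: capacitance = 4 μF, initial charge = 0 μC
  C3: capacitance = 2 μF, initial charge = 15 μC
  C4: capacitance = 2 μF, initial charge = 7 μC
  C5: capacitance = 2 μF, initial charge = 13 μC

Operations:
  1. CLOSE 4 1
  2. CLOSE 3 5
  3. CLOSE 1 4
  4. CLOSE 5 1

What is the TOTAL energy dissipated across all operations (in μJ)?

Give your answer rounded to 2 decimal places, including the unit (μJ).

Answer: 19.58 μJ

Derivation:
Initial: C1(1μF, Q=11μC, V=11.00V), C2(4μF, Q=0μC, V=0.00V), C3(2μF, Q=15μC, V=7.50V), C4(2μF, Q=7μC, V=3.50V), C5(2μF, Q=13μC, V=6.50V)
Op 1: CLOSE 4-1: Q_total=18.00, C_total=3.00, V=6.00; Q4=12.00, Q1=6.00; dissipated=18.750
Op 2: CLOSE 3-5: Q_total=28.00, C_total=4.00, V=7.00; Q3=14.00, Q5=14.00; dissipated=0.500
Op 3: CLOSE 1-4: Q_total=18.00, C_total=3.00, V=6.00; Q1=6.00, Q4=12.00; dissipated=0.000
Op 4: CLOSE 5-1: Q_total=20.00, C_total=3.00, V=6.67; Q5=13.33, Q1=6.67; dissipated=0.333
Total dissipated: 19.583 μJ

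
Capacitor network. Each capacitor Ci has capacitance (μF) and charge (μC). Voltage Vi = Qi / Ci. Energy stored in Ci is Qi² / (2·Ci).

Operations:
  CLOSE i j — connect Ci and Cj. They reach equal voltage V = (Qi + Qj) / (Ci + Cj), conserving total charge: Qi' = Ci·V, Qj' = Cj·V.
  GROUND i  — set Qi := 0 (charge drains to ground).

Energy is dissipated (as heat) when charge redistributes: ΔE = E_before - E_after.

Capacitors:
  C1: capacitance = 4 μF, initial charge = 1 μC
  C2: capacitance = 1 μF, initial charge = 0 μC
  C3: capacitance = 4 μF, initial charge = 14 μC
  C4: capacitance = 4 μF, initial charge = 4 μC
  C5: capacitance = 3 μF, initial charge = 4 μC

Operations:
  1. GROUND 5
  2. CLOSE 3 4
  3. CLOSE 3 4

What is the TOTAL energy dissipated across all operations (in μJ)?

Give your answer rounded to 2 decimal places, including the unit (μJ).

Answer: 8.92 μJ

Derivation:
Initial: C1(4μF, Q=1μC, V=0.25V), C2(1μF, Q=0μC, V=0.00V), C3(4μF, Q=14μC, V=3.50V), C4(4μF, Q=4μC, V=1.00V), C5(3μF, Q=4μC, V=1.33V)
Op 1: GROUND 5: Q5=0; energy lost=2.667
Op 2: CLOSE 3-4: Q_total=18.00, C_total=8.00, V=2.25; Q3=9.00, Q4=9.00; dissipated=6.250
Op 3: CLOSE 3-4: Q_total=18.00, C_total=8.00, V=2.25; Q3=9.00, Q4=9.00; dissipated=0.000
Total dissipated: 8.917 μJ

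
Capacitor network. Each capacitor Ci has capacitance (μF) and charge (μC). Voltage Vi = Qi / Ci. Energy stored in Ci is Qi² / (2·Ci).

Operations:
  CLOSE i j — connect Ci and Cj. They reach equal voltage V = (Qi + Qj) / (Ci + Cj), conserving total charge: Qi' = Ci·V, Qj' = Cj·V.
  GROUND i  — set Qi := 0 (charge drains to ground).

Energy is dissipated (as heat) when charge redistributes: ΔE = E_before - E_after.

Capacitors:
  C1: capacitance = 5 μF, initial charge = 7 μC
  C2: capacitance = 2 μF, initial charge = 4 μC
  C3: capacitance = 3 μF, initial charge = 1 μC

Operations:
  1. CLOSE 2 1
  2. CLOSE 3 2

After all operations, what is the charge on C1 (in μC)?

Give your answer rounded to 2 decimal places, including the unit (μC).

Initial: C1(5μF, Q=7μC, V=1.40V), C2(2μF, Q=4μC, V=2.00V), C3(3μF, Q=1μC, V=0.33V)
Op 1: CLOSE 2-1: Q_total=11.00, C_total=7.00, V=1.57; Q2=3.14, Q1=7.86; dissipated=0.257
Op 2: CLOSE 3-2: Q_total=4.14, C_total=5.00, V=0.83; Q3=2.49, Q2=1.66; dissipated=0.920
Final charges: Q1=7.86, Q2=1.66, Q3=2.49

Answer: 7.86 μC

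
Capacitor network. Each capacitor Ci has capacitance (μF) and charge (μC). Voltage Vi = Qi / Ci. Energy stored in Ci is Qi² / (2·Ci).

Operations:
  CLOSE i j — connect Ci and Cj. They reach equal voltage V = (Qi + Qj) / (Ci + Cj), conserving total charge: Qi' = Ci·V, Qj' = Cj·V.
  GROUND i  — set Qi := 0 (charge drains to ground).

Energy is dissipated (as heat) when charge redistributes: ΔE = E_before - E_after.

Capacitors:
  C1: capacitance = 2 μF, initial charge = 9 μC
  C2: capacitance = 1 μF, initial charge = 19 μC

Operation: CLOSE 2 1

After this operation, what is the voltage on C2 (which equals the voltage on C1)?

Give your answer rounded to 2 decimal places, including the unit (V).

Answer: 9.33 V

Derivation:
Initial: C1(2μF, Q=9μC, V=4.50V), C2(1μF, Q=19μC, V=19.00V)
Op 1: CLOSE 2-1: Q_total=28.00, C_total=3.00, V=9.33; Q2=9.33, Q1=18.67; dissipated=70.083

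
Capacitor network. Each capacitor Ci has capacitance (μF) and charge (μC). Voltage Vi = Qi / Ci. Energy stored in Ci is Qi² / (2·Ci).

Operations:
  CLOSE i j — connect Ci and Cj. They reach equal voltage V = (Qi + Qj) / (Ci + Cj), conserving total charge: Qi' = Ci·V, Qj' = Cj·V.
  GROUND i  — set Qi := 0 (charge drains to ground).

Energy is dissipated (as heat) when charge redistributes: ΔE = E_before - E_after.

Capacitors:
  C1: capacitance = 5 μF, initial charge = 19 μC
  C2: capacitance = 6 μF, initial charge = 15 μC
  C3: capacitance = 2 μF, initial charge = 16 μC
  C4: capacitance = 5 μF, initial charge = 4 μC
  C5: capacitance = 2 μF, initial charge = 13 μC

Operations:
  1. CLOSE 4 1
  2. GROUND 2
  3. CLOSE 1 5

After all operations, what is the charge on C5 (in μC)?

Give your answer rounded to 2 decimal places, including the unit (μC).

Answer: 7.00 μC

Derivation:
Initial: C1(5μF, Q=19μC, V=3.80V), C2(6μF, Q=15μC, V=2.50V), C3(2μF, Q=16μC, V=8.00V), C4(5μF, Q=4μC, V=0.80V), C5(2μF, Q=13μC, V=6.50V)
Op 1: CLOSE 4-1: Q_total=23.00, C_total=10.00, V=2.30; Q4=11.50, Q1=11.50; dissipated=11.250
Op 2: GROUND 2: Q2=0; energy lost=18.750
Op 3: CLOSE 1-5: Q_total=24.50, C_total=7.00, V=3.50; Q1=17.50, Q5=7.00; dissipated=12.600
Final charges: Q1=17.50, Q2=0.00, Q3=16.00, Q4=11.50, Q5=7.00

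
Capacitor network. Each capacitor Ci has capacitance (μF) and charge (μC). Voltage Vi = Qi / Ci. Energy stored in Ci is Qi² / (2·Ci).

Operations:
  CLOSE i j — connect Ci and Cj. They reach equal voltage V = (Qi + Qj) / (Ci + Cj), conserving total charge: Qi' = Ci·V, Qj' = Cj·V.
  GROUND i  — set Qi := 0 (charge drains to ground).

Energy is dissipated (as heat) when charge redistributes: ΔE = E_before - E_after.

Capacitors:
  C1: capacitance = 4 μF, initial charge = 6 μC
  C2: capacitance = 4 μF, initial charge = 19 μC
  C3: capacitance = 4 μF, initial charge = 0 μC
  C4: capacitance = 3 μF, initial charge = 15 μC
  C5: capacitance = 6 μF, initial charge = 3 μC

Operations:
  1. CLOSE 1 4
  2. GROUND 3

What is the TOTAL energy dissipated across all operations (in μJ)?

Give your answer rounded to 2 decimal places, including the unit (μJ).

Answer: 10.50 μJ

Derivation:
Initial: C1(4μF, Q=6μC, V=1.50V), C2(4μF, Q=19μC, V=4.75V), C3(4μF, Q=0μC, V=0.00V), C4(3μF, Q=15μC, V=5.00V), C5(6μF, Q=3μC, V=0.50V)
Op 1: CLOSE 1-4: Q_total=21.00, C_total=7.00, V=3.00; Q1=12.00, Q4=9.00; dissipated=10.500
Op 2: GROUND 3: Q3=0; energy lost=0.000
Total dissipated: 10.500 μJ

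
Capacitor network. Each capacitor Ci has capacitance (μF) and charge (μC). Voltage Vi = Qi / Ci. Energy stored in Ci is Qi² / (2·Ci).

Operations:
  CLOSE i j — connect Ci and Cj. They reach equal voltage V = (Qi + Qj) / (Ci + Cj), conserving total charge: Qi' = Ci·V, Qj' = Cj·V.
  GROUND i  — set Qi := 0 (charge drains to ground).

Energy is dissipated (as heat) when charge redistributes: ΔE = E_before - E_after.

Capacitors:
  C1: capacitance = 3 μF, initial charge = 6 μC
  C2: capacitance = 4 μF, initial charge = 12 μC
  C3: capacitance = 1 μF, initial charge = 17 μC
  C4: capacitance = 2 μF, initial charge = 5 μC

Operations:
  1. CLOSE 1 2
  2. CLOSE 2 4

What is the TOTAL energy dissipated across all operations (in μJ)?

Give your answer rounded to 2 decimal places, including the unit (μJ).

Answer: 0.86 μJ

Derivation:
Initial: C1(3μF, Q=6μC, V=2.00V), C2(4μF, Q=12μC, V=3.00V), C3(1μF, Q=17μC, V=17.00V), C4(2μF, Q=5μC, V=2.50V)
Op 1: CLOSE 1-2: Q_total=18.00, C_total=7.00, V=2.57; Q1=7.71, Q2=10.29; dissipated=0.857
Op 2: CLOSE 2-4: Q_total=15.29, C_total=6.00, V=2.55; Q2=10.19, Q4=5.10; dissipated=0.003
Total dissipated: 0.861 μJ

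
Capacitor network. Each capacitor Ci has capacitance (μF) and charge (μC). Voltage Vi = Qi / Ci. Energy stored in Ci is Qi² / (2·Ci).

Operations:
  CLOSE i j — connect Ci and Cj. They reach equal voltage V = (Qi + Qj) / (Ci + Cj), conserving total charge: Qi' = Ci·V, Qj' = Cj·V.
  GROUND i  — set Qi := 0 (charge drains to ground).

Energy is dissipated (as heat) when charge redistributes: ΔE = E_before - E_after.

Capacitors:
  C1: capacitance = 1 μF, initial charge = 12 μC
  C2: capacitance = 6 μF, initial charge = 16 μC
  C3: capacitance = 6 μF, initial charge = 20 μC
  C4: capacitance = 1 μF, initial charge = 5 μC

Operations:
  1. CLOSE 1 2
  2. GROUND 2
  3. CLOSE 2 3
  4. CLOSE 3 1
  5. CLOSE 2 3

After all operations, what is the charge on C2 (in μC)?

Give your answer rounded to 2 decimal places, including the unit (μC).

Answer: 11.00 μC

Derivation:
Initial: C1(1μF, Q=12μC, V=12.00V), C2(6μF, Q=16μC, V=2.67V), C3(6μF, Q=20μC, V=3.33V), C4(1μF, Q=5μC, V=5.00V)
Op 1: CLOSE 1-2: Q_total=28.00, C_total=7.00, V=4.00; Q1=4.00, Q2=24.00; dissipated=37.333
Op 2: GROUND 2: Q2=0; energy lost=48.000
Op 3: CLOSE 2-3: Q_total=20.00, C_total=12.00, V=1.67; Q2=10.00, Q3=10.00; dissipated=16.667
Op 4: CLOSE 3-1: Q_total=14.00, C_total=7.00, V=2.00; Q3=12.00, Q1=2.00; dissipated=2.333
Op 5: CLOSE 2-3: Q_total=22.00, C_total=12.00, V=1.83; Q2=11.00, Q3=11.00; dissipated=0.167
Final charges: Q1=2.00, Q2=11.00, Q3=11.00, Q4=5.00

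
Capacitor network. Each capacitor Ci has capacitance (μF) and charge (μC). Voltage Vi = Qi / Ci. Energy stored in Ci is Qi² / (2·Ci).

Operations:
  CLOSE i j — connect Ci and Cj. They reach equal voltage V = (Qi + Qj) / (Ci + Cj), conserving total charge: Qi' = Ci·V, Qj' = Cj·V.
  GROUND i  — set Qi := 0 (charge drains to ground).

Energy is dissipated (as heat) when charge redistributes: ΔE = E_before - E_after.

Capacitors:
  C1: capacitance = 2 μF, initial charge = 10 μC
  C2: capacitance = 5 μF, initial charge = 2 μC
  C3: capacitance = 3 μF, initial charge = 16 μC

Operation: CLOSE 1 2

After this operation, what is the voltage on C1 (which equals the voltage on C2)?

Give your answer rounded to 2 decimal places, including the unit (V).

Answer: 1.71 V

Derivation:
Initial: C1(2μF, Q=10μC, V=5.00V), C2(5μF, Q=2μC, V=0.40V), C3(3μF, Q=16μC, V=5.33V)
Op 1: CLOSE 1-2: Q_total=12.00, C_total=7.00, V=1.71; Q1=3.43, Q2=8.57; dissipated=15.114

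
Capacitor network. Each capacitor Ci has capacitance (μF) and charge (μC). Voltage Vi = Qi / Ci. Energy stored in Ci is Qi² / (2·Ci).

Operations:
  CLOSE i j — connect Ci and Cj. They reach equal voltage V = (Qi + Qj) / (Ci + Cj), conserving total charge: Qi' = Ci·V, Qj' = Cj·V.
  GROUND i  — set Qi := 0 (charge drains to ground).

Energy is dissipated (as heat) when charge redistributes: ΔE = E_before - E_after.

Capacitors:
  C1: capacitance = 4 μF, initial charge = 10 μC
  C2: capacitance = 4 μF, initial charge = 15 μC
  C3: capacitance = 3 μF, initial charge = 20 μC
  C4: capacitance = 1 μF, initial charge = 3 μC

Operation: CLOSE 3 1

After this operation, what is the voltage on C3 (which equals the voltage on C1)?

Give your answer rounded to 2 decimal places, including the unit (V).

Answer: 4.29 V

Derivation:
Initial: C1(4μF, Q=10μC, V=2.50V), C2(4μF, Q=15μC, V=3.75V), C3(3μF, Q=20μC, V=6.67V), C4(1μF, Q=3μC, V=3.00V)
Op 1: CLOSE 3-1: Q_total=30.00, C_total=7.00, V=4.29; Q3=12.86, Q1=17.14; dissipated=14.881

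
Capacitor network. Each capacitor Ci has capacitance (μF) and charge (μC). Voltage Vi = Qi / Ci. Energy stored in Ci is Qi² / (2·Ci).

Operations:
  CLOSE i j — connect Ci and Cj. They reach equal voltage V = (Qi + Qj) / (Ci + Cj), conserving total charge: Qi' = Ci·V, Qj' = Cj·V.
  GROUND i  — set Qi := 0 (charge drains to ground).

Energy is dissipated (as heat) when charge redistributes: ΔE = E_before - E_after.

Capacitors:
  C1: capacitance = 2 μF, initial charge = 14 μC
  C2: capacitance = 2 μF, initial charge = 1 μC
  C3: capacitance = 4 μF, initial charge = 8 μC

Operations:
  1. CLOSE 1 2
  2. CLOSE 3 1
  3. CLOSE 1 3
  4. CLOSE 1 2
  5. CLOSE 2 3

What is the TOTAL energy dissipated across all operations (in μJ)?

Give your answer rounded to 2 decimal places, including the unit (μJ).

Initial: C1(2μF, Q=14μC, V=7.00V), C2(2μF, Q=1μC, V=0.50V), C3(4μF, Q=8μC, V=2.00V)
Op 1: CLOSE 1-2: Q_total=15.00, C_total=4.00, V=3.75; Q1=7.50, Q2=7.50; dissipated=21.125
Op 2: CLOSE 3-1: Q_total=15.50, C_total=6.00, V=2.58; Q3=10.33, Q1=5.17; dissipated=2.042
Op 3: CLOSE 1-3: Q_total=15.50, C_total=6.00, V=2.58; Q1=5.17, Q3=10.33; dissipated=0.000
Op 4: CLOSE 1-2: Q_total=12.67, C_total=4.00, V=3.17; Q1=6.33, Q2=6.33; dissipated=0.681
Op 5: CLOSE 2-3: Q_total=16.67, C_total=6.00, V=2.78; Q2=5.56, Q3=11.11; dissipated=0.227
Total dissipated: 24.074 μJ

Answer: 24.07 μJ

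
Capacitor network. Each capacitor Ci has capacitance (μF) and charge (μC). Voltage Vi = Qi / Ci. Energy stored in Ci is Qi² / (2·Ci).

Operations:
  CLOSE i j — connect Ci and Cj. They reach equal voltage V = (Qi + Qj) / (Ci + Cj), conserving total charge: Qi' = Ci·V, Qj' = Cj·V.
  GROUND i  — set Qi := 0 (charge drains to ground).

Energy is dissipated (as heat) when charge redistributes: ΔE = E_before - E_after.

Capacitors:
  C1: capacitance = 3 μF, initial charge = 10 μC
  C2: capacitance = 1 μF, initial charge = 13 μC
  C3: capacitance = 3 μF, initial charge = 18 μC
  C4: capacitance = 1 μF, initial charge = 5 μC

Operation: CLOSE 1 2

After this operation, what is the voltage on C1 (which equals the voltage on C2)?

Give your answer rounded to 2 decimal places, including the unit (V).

Answer: 5.75 V

Derivation:
Initial: C1(3μF, Q=10μC, V=3.33V), C2(1μF, Q=13μC, V=13.00V), C3(3μF, Q=18μC, V=6.00V), C4(1μF, Q=5μC, V=5.00V)
Op 1: CLOSE 1-2: Q_total=23.00, C_total=4.00, V=5.75; Q1=17.25, Q2=5.75; dissipated=35.042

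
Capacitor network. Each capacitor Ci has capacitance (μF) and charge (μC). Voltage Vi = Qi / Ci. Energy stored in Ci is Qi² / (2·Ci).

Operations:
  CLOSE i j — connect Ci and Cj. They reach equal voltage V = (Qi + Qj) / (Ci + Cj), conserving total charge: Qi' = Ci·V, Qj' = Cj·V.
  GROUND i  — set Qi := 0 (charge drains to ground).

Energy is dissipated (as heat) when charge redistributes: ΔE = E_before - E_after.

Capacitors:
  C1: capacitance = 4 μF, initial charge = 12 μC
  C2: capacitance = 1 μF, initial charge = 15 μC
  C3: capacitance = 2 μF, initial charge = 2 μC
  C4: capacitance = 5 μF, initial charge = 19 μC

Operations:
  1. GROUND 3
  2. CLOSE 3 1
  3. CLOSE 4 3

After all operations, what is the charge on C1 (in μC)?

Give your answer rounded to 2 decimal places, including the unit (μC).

Initial: C1(4μF, Q=12μC, V=3.00V), C2(1μF, Q=15μC, V=15.00V), C3(2μF, Q=2μC, V=1.00V), C4(5μF, Q=19μC, V=3.80V)
Op 1: GROUND 3: Q3=0; energy lost=1.000
Op 2: CLOSE 3-1: Q_total=12.00, C_total=6.00, V=2.00; Q3=4.00, Q1=8.00; dissipated=6.000
Op 3: CLOSE 4-3: Q_total=23.00, C_total=7.00, V=3.29; Q4=16.43, Q3=6.57; dissipated=2.314
Final charges: Q1=8.00, Q2=15.00, Q3=6.57, Q4=16.43

Answer: 8.00 μC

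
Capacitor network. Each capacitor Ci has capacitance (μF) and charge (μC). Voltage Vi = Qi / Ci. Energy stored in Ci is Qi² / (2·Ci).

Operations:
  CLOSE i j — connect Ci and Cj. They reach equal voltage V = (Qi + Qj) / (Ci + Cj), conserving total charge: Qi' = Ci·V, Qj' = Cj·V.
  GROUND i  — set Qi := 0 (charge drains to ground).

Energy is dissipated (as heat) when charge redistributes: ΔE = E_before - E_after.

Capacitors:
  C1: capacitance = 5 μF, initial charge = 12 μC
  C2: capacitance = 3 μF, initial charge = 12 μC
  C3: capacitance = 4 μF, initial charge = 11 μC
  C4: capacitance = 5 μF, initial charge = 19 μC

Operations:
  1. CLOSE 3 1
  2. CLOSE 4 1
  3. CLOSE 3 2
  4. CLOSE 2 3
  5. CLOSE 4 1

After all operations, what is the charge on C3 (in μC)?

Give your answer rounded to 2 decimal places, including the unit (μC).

Initial: C1(5μF, Q=12μC, V=2.40V), C2(3μF, Q=12μC, V=4.00V), C3(4μF, Q=11μC, V=2.75V), C4(5μF, Q=19μC, V=3.80V)
Op 1: CLOSE 3-1: Q_total=23.00, C_total=9.00, V=2.56; Q3=10.22, Q1=12.78; dissipated=0.136
Op 2: CLOSE 4-1: Q_total=31.78, C_total=10.00, V=3.18; Q4=15.89, Q1=15.89; dissipated=1.936
Op 3: CLOSE 3-2: Q_total=22.22, C_total=7.00, V=3.17; Q3=12.70, Q2=9.52; dissipated=1.788
Op 4: CLOSE 2-3: Q_total=22.22, C_total=7.00, V=3.17; Q2=9.52, Q3=12.70; dissipated=0.000
Op 5: CLOSE 4-1: Q_total=31.78, C_total=10.00, V=3.18; Q4=15.89, Q1=15.89; dissipated=0.000
Final charges: Q1=15.89, Q2=9.52, Q3=12.70, Q4=15.89

Answer: 12.70 μC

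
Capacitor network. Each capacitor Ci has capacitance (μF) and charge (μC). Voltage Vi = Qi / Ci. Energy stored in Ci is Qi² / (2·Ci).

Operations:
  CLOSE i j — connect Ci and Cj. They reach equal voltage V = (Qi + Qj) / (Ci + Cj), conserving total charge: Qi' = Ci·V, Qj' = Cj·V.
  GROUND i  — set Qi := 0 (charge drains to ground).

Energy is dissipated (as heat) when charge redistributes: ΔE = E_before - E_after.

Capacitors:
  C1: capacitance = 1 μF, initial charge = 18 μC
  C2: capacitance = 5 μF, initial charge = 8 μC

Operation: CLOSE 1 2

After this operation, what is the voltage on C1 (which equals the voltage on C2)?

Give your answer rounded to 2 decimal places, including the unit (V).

Answer: 4.33 V

Derivation:
Initial: C1(1μF, Q=18μC, V=18.00V), C2(5μF, Q=8μC, V=1.60V)
Op 1: CLOSE 1-2: Q_total=26.00, C_total=6.00, V=4.33; Q1=4.33, Q2=21.67; dissipated=112.067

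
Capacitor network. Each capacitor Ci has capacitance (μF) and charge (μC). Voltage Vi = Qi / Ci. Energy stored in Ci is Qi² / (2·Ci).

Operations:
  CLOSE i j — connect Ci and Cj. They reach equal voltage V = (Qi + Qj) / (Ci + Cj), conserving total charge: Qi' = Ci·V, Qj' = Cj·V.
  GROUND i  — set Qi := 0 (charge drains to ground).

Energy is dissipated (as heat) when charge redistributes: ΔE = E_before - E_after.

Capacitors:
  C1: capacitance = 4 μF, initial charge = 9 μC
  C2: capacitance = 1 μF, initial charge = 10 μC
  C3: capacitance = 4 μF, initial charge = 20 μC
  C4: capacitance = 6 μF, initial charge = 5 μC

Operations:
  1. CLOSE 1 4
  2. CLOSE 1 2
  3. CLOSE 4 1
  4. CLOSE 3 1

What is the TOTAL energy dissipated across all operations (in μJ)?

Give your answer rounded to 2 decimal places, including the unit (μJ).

Answer: 44.02 μJ

Derivation:
Initial: C1(4μF, Q=9μC, V=2.25V), C2(1μF, Q=10μC, V=10.00V), C3(4μF, Q=20μC, V=5.00V), C4(6μF, Q=5μC, V=0.83V)
Op 1: CLOSE 1-4: Q_total=14.00, C_total=10.00, V=1.40; Q1=5.60, Q4=8.40; dissipated=2.408
Op 2: CLOSE 1-2: Q_total=15.60, C_total=5.00, V=3.12; Q1=12.48, Q2=3.12; dissipated=29.584
Op 3: CLOSE 4-1: Q_total=20.88, C_total=10.00, V=2.09; Q4=12.53, Q1=8.35; dissipated=3.550
Op 4: CLOSE 3-1: Q_total=28.35, C_total=8.00, V=3.54; Q3=14.18, Q1=14.18; dissipated=8.480
Total dissipated: 44.022 μJ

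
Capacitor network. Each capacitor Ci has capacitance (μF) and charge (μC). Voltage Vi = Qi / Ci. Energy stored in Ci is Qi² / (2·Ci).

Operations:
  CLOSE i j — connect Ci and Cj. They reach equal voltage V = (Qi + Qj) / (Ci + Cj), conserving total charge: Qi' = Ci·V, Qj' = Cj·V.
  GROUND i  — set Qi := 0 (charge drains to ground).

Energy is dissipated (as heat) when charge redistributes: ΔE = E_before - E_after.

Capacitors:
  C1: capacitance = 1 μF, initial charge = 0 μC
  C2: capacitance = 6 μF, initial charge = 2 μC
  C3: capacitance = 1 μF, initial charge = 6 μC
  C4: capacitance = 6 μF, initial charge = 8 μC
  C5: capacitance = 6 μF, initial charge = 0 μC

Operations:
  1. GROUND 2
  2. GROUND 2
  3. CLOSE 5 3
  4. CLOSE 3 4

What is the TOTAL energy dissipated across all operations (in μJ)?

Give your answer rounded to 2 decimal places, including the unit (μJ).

Answer: 15.86 μJ

Derivation:
Initial: C1(1μF, Q=0μC, V=0.00V), C2(6μF, Q=2μC, V=0.33V), C3(1μF, Q=6μC, V=6.00V), C4(6μF, Q=8μC, V=1.33V), C5(6μF, Q=0μC, V=0.00V)
Op 1: GROUND 2: Q2=0; energy lost=0.333
Op 2: GROUND 2: Q2=0; energy lost=0.000
Op 3: CLOSE 5-3: Q_total=6.00, C_total=7.00, V=0.86; Q5=5.14, Q3=0.86; dissipated=15.429
Op 4: CLOSE 3-4: Q_total=8.86, C_total=7.00, V=1.27; Q3=1.27, Q4=7.59; dissipated=0.097
Total dissipated: 15.859 μJ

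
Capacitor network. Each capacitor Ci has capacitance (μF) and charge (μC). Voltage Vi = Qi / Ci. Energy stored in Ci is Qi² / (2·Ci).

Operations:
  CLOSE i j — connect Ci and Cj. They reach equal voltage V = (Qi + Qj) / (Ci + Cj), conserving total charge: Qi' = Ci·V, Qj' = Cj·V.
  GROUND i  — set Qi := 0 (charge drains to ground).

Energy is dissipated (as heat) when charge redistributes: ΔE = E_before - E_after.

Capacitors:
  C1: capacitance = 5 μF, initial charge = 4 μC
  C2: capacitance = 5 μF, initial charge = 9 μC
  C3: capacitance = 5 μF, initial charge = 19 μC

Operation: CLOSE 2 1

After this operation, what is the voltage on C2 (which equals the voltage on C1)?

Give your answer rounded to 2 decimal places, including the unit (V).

Initial: C1(5μF, Q=4μC, V=0.80V), C2(5μF, Q=9μC, V=1.80V), C3(5μF, Q=19μC, V=3.80V)
Op 1: CLOSE 2-1: Q_total=13.00, C_total=10.00, V=1.30; Q2=6.50, Q1=6.50; dissipated=1.250

Answer: 1.30 V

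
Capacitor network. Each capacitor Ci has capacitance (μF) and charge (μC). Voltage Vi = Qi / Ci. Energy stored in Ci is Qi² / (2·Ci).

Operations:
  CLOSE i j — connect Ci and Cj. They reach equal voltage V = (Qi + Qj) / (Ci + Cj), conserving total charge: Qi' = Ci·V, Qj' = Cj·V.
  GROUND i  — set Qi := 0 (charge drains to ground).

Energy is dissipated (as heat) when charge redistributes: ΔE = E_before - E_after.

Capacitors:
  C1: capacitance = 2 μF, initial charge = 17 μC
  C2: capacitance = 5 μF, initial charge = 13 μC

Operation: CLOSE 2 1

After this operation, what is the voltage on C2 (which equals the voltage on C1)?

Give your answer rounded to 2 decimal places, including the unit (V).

Initial: C1(2μF, Q=17μC, V=8.50V), C2(5μF, Q=13μC, V=2.60V)
Op 1: CLOSE 2-1: Q_total=30.00, C_total=7.00, V=4.29; Q2=21.43, Q1=8.57; dissipated=24.864

Answer: 4.29 V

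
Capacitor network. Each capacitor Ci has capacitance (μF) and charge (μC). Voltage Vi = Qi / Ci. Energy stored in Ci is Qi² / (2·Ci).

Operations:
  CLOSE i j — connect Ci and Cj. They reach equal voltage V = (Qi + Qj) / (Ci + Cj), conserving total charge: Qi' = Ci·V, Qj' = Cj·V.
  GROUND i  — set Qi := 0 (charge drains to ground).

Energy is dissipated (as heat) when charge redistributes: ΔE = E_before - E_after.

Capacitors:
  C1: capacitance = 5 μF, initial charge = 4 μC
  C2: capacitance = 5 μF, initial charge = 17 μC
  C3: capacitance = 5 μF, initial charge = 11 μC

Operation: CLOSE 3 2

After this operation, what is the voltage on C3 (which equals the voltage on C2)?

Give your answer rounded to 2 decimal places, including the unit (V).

Answer: 2.80 V

Derivation:
Initial: C1(5μF, Q=4μC, V=0.80V), C2(5μF, Q=17μC, V=3.40V), C3(5μF, Q=11μC, V=2.20V)
Op 1: CLOSE 3-2: Q_total=28.00, C_total=10.00, V=2.80; Q3=14.00, Q2=14.00; dissipated=1.800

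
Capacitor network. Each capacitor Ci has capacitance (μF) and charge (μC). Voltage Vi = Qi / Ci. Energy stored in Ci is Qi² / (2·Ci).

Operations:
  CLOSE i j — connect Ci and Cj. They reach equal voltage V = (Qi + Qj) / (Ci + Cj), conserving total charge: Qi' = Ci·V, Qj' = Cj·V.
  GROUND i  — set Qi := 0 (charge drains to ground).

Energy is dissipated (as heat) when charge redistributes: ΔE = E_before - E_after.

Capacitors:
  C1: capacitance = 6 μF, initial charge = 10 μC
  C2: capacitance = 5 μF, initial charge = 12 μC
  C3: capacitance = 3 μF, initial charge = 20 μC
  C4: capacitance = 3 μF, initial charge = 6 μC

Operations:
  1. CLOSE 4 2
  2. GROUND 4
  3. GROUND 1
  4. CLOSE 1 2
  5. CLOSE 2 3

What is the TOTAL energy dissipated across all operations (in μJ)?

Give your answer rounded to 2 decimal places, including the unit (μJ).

Initial: C1(6μF, Q=10μC, V=1.67V), C2(5μF, Q=12μC, V=2.40V), C3(3μF, Q=20μC, V=6.67V), C4(3μF, Q=6μC, V=2.00V)
Op 1: CLOSE 4-2: Q_total=18.00, C_total=8.00, V=2.25; Q4=6.75, Q2=11.25; dissipated=0.150
Op 2: GROUND 4: Q4=0; energy lost=7.594
Op 3: GROUND 1: Q1=0; energy lost=8.333
Op 4: CLOSE 1-2: Q_total=11.25, C_total=11.00, V=1.02; Q1=6.14, Q2=5.11; dissipated=6.903
Op 5: CLOSE 2-3: Q_total=25.11, C_total=8.00, V=3.14; Q2=15.70, Q3=9.42; dissipated=29.863
Total dissipated: 52.844 μJ

Answer: 52.84 μJ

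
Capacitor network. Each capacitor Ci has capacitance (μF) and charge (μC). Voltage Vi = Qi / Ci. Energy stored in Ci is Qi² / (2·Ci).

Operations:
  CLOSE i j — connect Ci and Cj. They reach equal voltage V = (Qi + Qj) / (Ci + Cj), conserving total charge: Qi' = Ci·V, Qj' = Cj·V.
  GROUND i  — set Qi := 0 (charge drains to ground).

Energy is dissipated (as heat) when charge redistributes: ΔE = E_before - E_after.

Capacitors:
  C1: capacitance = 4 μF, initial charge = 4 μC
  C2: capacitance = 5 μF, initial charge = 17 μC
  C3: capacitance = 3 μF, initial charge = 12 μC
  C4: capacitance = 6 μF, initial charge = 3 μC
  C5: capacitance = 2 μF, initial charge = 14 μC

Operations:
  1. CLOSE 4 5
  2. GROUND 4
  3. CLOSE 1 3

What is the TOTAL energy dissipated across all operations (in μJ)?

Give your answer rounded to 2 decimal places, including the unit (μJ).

Answer: 52.95 μJ

Derivation:
Initial: C1(4μF, Q=4μC, V=1.00V), C2(5μF, Q=17μC, V=3.40V), C3(3μF, Q=12μC, V=4.00V), C4(6μF, Q=3μC, V=0.50V), C5(2μF, Q=14μC, V=7.00V)
Op 1: CLOSE 4-5: Q_total=17.00, C_total=8.00, V=2.12; Q4=12.75, Q5=4.25; dissipated=31.688
Op 2: GROUND 4: Q4=0; energy lost=13.547
Op 3: CLOSE 1-3: Q_total=16.00, C_total=7.00, V=2.29; Q1=9.14, Q3=6.86; dissipated=7.714
Total dissipated: 52.949 μJ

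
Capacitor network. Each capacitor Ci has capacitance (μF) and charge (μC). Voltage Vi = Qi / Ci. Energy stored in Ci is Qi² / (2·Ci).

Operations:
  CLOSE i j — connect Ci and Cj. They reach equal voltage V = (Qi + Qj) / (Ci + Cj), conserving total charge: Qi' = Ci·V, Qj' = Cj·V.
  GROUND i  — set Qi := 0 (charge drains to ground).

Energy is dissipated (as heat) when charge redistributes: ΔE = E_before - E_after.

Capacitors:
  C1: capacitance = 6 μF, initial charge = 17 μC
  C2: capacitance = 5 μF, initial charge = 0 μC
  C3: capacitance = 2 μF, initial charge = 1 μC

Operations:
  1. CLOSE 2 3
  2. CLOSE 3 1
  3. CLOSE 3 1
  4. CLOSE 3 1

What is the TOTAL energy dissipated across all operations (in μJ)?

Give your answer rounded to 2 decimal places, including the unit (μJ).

Answer: 5.61 μJ

Derivation:
Initial: C1(6μF, Q=17μC, V=2.83V), C2(5μF, Q=0μC, V=0.00V), C3(2μF, Q=1μC, V=0.50V)
Op 1: CLOSE 2-3: Q_total=1.00, C_total=7.00, V=0.14; Q2=0.71, Q3=0.29; dissipated=0.179
Op 2: CLOSE 3-1: Q_total=17.29, C_total=8.00, V=2.16; Q3=4.32, Q1=12.96; dissipated=5.429
Op 3: CLOSE 3-1: Q_total=17.29, C_total=8.00, V=2.16; Q3=4.32, Q1=12.96; dissipated=0.000
Op 4: CLOSE 3-1: Q_total=17.29, C_total=8.00, V=2.16; Q3=4.32, Q1=12.96; dissipated=0.000
Total dissipated: 5.608 μJ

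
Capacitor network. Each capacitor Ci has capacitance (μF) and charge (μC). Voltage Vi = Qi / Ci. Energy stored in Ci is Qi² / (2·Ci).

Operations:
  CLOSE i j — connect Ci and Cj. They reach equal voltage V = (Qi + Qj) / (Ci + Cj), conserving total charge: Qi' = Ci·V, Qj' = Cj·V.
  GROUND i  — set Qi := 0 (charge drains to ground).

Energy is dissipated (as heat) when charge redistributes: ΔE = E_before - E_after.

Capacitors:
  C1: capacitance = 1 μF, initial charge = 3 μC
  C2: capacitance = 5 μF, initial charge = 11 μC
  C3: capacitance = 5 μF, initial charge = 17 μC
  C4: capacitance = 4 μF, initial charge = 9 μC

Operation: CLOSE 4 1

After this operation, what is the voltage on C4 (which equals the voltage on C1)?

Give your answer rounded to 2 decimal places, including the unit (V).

Answer: 2.40 V

Derivation:
Initial: C1(1μF, Q=3μC, V=3.00V), C2(5μF, Q=11μC, V=2.20V), C3(5μF, Q=17μC, V=3.40V), C4(4μF, Q=9μC, V=2.25V)
Op 1: CLOSE 4-1: Q_total=12.00, C_total=5.00, V=2.40; Q4=9.60, Q1=2.40; dissipated=0.225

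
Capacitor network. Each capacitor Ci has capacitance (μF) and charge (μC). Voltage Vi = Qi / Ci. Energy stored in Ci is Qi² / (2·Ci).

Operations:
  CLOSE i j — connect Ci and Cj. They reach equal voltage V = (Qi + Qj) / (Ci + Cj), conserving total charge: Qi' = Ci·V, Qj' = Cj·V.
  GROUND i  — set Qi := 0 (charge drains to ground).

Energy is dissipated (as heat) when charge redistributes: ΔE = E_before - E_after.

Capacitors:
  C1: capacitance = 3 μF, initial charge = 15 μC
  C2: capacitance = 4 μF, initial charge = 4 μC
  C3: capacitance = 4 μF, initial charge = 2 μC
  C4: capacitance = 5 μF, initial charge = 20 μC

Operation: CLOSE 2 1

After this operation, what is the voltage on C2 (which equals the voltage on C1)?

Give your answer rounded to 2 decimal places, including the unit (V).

Initial: C1(3μF, Q=15μC, V=5.00V), C2(4μF, Q=4μC, V=1.00V), C3(4μF, Q=2μC, V=0.50V), C4(5μF, Q=20μC, V=4.00V)
Op 1: CLOSE 2-1: Q_total=19.00, C_total=7.00, V=2.71; Q2=10.86, Q1=8.14; dissipated=13.714

Answer: 2.71 V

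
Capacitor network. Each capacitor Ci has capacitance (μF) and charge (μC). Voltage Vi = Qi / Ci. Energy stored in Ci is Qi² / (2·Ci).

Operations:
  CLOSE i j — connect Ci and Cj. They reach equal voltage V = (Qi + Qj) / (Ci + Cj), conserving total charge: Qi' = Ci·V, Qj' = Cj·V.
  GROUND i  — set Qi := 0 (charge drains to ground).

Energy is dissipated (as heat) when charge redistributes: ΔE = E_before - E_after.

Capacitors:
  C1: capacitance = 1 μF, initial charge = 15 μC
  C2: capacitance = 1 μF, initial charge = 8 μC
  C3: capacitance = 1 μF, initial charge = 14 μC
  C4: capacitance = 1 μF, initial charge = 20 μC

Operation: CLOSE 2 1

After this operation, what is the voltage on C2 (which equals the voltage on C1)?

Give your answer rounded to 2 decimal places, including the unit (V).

Initial: C1(1μF, Q=15μC, V=15.00V), C2(1μF, Q=8μC, V=8.00V), C3(1μF, Q=14μC, V=14.00V), C4(1μF, Q=20μC, V=20.00V)
Op 1: CLOSE 2-1: Q_total=23.00, C_total=2.00, V=11.50; Q2=11.50, Q1=11.50; dissipated=12.250

Answer: 11.50 V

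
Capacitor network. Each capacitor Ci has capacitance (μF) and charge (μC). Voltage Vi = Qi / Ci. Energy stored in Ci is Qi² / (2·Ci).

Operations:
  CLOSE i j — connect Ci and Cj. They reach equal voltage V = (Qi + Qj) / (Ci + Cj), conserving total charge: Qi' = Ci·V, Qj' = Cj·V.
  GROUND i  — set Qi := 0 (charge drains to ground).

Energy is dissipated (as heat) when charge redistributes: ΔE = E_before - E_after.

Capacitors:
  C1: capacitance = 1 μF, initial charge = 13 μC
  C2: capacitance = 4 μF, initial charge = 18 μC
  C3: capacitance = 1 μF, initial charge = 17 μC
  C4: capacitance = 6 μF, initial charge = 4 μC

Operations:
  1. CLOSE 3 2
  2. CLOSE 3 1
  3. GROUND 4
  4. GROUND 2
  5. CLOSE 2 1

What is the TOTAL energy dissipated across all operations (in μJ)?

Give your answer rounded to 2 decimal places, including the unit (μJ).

Initial: C1(1μF, Q=13μC, V=13.00V), C2(4μF, Q=18μC, V=4.50V), C3(1μF, Q=17μC, V=17.00V), C4(6μF, Q=4μC, V=0.67V)
Op 1: CLOSE 3-2: Q_total=35.00, C_total=5.00, V=7.00; Q3=7.00, Q2=28.00; dissipated=62.500
Op 2: CLOSE 3-1: Q_total=20.00, C_total=2.00, V=10.00; Q3=10.00, Q1=10.00; dissipated=9.000
Op 3: GROUND 4: Q4=0; energy lost=1.333
Op 4: GROUND 2: Q2=0; energy lost=98.000
Op 5: CLOSE 2-1: Q_total=10.00, C_total=5.00, V=2.00; Q2=8.00, Q1=2.00; dissipated=40.000
Total dissipated: 210.833 μJ

Answer: 210.83 μJ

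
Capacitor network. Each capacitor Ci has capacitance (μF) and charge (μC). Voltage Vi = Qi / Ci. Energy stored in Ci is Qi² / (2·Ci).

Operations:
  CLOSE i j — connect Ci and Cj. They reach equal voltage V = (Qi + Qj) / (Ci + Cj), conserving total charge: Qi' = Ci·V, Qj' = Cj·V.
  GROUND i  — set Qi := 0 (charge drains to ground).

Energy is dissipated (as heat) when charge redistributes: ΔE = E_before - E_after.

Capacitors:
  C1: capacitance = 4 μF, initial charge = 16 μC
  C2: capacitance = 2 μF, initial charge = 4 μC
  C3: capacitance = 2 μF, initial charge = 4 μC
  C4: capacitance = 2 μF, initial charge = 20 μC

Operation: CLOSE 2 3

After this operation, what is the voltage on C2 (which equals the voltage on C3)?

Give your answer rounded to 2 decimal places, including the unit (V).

Answer: 2.00 V

Derivation:
Initial: C1(4μF, Q=16μC, V=4.00V), C2(2μF, Q=4μC, V=2.00V), C3(2μF, Q=4μC, V=2.00V), C4(2μF, Q=20μC, V=10.00V)
Op 1: CLOSE 2-3: Q_total=8.00, C_total=4.00, V=2.00; Q2=4.00, Q3=4.00; dissipated=0.000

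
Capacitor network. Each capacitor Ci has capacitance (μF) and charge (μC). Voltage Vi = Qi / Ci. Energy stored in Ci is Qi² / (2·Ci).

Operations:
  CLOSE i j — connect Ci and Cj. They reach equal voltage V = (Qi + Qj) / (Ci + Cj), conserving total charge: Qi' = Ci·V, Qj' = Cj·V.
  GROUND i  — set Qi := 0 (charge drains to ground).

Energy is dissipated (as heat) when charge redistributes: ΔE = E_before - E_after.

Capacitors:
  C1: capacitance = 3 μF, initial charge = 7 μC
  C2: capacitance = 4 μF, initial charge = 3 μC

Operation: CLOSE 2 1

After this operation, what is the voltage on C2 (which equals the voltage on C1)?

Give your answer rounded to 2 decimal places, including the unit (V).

Initial: C1(3μF, Q=7μC, V=2.33V), C2(4μF, Q=3μC, V=0.75V)
Op 1: CLOSE 2-1: Q_total=10.00, C_total=7.00, V=1.43; Q2=5.71, Q1=4.29; dissipated=2.149

Answer: 1.43 V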